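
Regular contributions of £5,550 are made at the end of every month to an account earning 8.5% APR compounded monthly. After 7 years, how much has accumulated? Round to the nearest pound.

£634,057

Periodic rate i = 0.085/12 = 0.00708333; n = 7 × 12 = 84 periods.
FV = 5550 × [(1+0.00708333)^84 − 1] / 0.00708333 = 5550 × 114.244559 = 634,057.3012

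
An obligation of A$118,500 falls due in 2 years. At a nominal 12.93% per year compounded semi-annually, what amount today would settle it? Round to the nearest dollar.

With 2 periods per year: i = 0.06465, n = 4.
PV = 118,500 / (1 + 0.06465)^4 = 118,500 / 1.284776 = 92,233.9731

A$92,234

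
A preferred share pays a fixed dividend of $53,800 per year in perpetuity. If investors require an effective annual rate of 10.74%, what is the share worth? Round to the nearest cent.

PV = PMT / i = 53800 / 0.1074 = 500,931.0987

$500,931.10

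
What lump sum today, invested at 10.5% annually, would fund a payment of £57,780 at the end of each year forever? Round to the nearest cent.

£550,285.71

PV = PMT / i = 57780 / 0.105 = 550,285.7143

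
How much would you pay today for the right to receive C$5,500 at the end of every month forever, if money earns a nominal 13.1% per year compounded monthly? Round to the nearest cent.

C$503,816.79

Periodic rate i = 0.131/12 = 0.0109167.
PV = C/r = 5500/0.0109167 = 503,816.7939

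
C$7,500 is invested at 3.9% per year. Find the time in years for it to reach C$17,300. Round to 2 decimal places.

(1+i)^n = 17300/7500 = 2.30667, so n = ln 2.30667 / ln 1.039 = 21.8461 years

21.85 years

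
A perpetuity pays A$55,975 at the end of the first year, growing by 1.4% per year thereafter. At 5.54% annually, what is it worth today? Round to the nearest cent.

A$1,352,053.14

PV = D₁/(r − g) = 55975/(0.0554 − 0.014) = 1,352,053.1401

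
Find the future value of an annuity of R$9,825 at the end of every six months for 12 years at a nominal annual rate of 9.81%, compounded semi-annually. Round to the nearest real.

R$431,818

Periodic rate i = 0.0981/2 = 0.04905; n = 12 × 2 = 24 periods.
Accumulation factor s(24|0.04905) = 43.950929; FV = 9825 × 43.950929 = 431,817.8726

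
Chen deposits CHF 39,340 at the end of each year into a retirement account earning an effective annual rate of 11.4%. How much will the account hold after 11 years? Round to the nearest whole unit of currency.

CHF 786,444

FV = PMT · [(1+i)^n − 1] / i = 39340 · 19.990942 = 786,443.6633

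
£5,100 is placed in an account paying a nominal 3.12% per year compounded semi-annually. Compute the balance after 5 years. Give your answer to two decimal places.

£5,953.84

With 2 periods per year: i = 0.0156, n = 10.
5,100 × (1+0.0156)^10 = 5,100 × 1.167419 = 5,953.8392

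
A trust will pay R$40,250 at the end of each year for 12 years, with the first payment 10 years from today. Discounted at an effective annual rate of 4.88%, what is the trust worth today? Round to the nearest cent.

R$233,920.95

Value one period before first payment (t=9): 40250 × [1 − (1+0.0488)^(−12)] / 0.0488 = 40250 × 8.923543 = 359,172.6246
PV₀ = 359,172.6246 / (1+0.0488)^9 = 359,172.6246 / 1.535444 = 233,920.9506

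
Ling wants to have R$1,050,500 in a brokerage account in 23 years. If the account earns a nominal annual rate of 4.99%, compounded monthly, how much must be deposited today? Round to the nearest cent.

Periodic rate i = 0.0499/12 = 0.00415833; n = 23 × 12 = 276 periods.
PV = FV·(1+i)^(−n) = 1,050,500 × 0.318122 = 334,187.1566

R$334,187.16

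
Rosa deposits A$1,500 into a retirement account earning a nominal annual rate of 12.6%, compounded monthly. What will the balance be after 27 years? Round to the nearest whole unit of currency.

A$44,244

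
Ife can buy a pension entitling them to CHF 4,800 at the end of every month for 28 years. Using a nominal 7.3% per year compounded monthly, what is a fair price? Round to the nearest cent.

Periodic rate i = 0.073/12 = 0.00608333; n = 28 × 12 = 336 periods.
PV = PMT · [1 − (1+i)^(−n)] / i = 4800 · 142.962073 = 686,217.9510

CHF 686,217.95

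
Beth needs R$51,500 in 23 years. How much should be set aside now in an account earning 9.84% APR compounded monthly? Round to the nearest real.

Periodic rate i = 0.0984/12 = 0.0082; n = 23 × 12 = 276 periods.
PV = FV·(1+i)^(−n) = 51,500 × 0.104981 = 5,406.5464

R$5,407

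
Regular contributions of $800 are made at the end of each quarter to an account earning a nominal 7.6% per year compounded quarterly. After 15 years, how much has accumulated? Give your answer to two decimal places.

$88,147.64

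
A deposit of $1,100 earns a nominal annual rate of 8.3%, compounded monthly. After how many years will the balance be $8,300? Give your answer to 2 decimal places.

Periodic rate i = 0.083/12 = 0.00691667.
n = ln(8300/1100) / ln(1+0.00691667) = ln(7.54545) / 0.006893 = 293.1942 months
= 293.1942/12 years

24.43 years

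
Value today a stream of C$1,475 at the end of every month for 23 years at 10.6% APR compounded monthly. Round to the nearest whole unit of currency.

With 12 periods per year: i = 0.00883333, n = 276.
Annuity factor a(276|0.00883333) = 103.214119; PV = 1475 × 103.214119 = 152,240.8258

C$152,241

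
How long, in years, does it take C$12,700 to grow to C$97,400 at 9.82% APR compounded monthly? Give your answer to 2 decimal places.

20.83 years

Periodic rate i = 0.0982/12 = 0.00818333.
(1+i)^n = 97400/12700 = 7.66929, so n = ln 7.66929 / ln 1.00818 = 249.9652 months
= 249.9652/12 years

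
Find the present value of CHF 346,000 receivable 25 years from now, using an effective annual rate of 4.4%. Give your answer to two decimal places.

Discount factor = (1+0.044)^(−25) = 0.340791; PV = 346,000 × 0.340791 = 117,913.5276

CHF 117,913.53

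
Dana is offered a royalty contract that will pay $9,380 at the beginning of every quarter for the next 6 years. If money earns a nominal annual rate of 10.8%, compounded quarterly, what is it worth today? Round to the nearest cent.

$168,544.39

i = 0.108/4 = 0.027 per quarter; n = 6·4 = 24.
PV = PMT · [1 − (1+i)^(−n)] / i × (1+i) = 9380 · 17.968485 = 168,544.3918
(Beginning-of-period payments → annuity-due factor ×(1+i).)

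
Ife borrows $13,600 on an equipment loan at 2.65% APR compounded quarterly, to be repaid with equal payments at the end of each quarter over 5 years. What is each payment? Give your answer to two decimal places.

With 4 periods per year: i = 0.006625, n = 20.
Annuity-PV factor = 18.673846; PMT = 13600 / 18.673846 = 728.2913

$728.29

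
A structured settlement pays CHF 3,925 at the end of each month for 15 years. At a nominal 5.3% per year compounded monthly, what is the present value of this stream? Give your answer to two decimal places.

i = 0.053/12 = 0.00441667 per month; n = 15·12 = 180.
PV = 3925 × [1 − (1+0.00441667)^(−180)] / 0.00441667 = 3925 × 123.991153 = 486,665.2753

CHF 486,665.28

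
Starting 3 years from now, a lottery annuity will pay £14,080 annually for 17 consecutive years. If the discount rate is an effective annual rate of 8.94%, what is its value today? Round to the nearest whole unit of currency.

Value one period before first payment (t=2): 14080 × [1 − (1+0.0894)^(−17)] / 0.0894 = 14080 × 8.576664 = 120,759.4253
Discount back 2 years: 120,759.4253 × (1+0.0894)^(−2) = 120,759.4253 × 0.842607 = 101,752.7828

£101,753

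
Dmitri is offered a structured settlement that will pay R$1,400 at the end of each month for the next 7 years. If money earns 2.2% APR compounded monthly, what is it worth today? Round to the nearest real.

R$108,900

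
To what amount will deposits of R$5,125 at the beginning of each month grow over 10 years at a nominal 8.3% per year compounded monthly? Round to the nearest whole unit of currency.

Periodic rate i = 0.083/12 = 0.00691667; n = 10 × 12 = 120 periods.
FV = PMT · [(1+i)^n − 1] / i × (1+i) = 5125 · 187.326608 = 960,048.8671
Payments are at the start of each period, so multiply by (1+i).

R$960,049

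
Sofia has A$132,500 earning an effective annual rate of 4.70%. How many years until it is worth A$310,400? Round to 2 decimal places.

18.53 years

(1+i)^n = 310400/132500 = 2.34264, so n = ln 2.34264 / ln 1.047 = 18.5347 years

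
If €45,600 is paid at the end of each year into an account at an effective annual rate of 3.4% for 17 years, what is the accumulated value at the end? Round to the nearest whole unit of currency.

€1,026,569

FV = PMT · [(1+i)^n − 1] / i = 45600 · 22.512486 = 1,026,569.3817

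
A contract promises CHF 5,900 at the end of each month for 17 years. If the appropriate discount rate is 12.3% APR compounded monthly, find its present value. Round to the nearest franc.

CHF 503,724

i = 0.123/12 = 0.01025 per month; n = 17·12 = 204.
Annuity factor a(204|0.01025) = 85.377004; PV = 5900 × 85.377004 = 503,724.3241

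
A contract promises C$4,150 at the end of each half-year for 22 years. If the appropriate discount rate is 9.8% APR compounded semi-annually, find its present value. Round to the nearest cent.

C$74,372.67

With 2 periods per year: i = 0.049, n = 44.
Annuity factor a(44|0.049) = 17.921125; PV = 4150 × 17.921125 = 74,372.6694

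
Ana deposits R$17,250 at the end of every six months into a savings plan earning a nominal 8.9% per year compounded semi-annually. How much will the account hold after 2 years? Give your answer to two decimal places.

With 2 periods per year: i = 0.0445, n = 4.
FV = PMT · [(1+i)^n − 1] / i = 17250 · 4.275009 = 73,743.9073

R$73,743.91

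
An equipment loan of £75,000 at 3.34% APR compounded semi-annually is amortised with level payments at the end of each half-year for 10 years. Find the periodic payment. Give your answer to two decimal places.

Periodic rate i = 0.0334/2 = 0.0167; n = 10 × 2 = 20 periods.
Annuity-PV factor = 16.884338; PMT = 75000 / 16.884338 = 4,441.9864

£4,441.99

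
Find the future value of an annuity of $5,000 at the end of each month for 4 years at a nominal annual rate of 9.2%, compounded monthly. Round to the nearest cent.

Periodic rate i = 0.092/12 = 0.00766667; n = 4 × 12 = 48 periods.
FV = PMT · [(1+i)^n − 1] / i = 5000 · 57.758560 = 288,792.8013

$288,792.80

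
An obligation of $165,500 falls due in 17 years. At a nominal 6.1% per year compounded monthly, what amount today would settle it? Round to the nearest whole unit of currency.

Periodic rate i = 0.061/12 = 0.00508333; n = 17 × 12 = 204 periods.
Discount factor = (1+0.00508333)^(−204) = 0.355449; PV = 165,500 × 0.355449 = 58,826.8277

$58,827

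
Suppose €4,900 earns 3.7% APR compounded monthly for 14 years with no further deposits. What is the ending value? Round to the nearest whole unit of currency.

€8,219

With 12 periods per year: i = 0.00308333, n = 168.
4,900 × (1+0.00308333)^168 = 4,900 × 1.677330 = 8,218.9154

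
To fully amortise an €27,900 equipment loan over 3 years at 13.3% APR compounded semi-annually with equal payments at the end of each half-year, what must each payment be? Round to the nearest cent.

€5,790.21

i = 0.133/2 = 0.0665 per half-year; n = 3·2 = 6.
PMT = 27900 / ( [1 − (1+0.0665)^(−6)] / 0.0665 ) = 27900 / 4.818481 = 5,790.2064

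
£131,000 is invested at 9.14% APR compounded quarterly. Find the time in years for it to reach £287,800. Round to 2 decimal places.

8.71 years

Periodic rate i = 0.0914/4 = 0.02285.
n = ln(287800/131000) / ln(1+0.02285) = ln(2.19695) / 0.022593 = 34.8371 quarters
= 34.8371/4 years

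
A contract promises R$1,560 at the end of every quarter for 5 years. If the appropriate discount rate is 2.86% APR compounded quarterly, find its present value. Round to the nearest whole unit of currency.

With 4 periods per year: i = 0.00715, n = 20.
Annuity factor a(20|0.00715) = 18.574100; PV = 1560 × 18.574100 = 28,975.5957

R$28,976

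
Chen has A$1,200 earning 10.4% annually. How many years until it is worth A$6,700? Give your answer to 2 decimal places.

n = ln(6700/1200) / ln(1+0.104) = ln(5.58333) / 0.098940 = 17.3821 years

17.38 years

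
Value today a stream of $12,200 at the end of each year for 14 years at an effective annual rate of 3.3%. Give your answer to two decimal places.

PV = PMT · [1 − (1+i)^(−n)] / i = 12200 · 11.068501 = 135,035.7144

$135,035.71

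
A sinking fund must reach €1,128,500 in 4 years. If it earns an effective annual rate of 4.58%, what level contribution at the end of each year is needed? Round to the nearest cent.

€263,465.91

FV-annuity factor = 4.283287; PMT = 1.1285e+06 / 4.283287 = 263,465.9076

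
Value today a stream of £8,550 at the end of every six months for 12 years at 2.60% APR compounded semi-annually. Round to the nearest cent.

i = 0.026/2 = 0.013 per half-year; n = 12·2 = 24.
PV = PMT · [1 − (1+i)^(−n)] / i = 8550 · 20.503483 = 175,304.7763

£175,304.78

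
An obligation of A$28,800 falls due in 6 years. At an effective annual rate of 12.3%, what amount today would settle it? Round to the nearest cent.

Discount factor = (1+0.123)^(−6) = 0.498565; PV = 28,800 × 0.498565 = 14,358.6613

A$14,358.66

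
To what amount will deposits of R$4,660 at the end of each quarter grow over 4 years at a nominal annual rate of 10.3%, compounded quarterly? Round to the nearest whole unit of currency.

Periodic rate i = 0.103/4 = 0.02575; n = 4 × 4 = 16 periods.
FV = PMT · [(1+i)^n − 1] / i = 4660 · 19.494404 = 90,843.9222

R$90,844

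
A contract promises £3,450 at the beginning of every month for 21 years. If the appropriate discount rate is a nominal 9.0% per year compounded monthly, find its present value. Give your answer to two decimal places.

Periodic rate i = 0.09/12 = 0.0075; n = 21 × 12 = 252 periods.
Annuity factor a(252|0.0075) × (1+i) = 113.895729; PV = 3450 × 113.895729 = 392,940.2664
Payments are at the start of each period, so multiply by (1+i).

£392,940.27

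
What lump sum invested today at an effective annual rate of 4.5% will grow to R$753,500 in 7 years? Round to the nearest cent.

R$553,693.24

PV = 753,500 / (1 + 0.045)^7 = 753,500 / 1.360862 = 553,693.2429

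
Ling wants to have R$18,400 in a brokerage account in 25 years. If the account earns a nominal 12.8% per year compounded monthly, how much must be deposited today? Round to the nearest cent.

R$762.84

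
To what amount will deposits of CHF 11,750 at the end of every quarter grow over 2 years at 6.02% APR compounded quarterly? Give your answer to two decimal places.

With 4 periods per year: i = 0.01505, n = 8.
FV = 11750 × [(1+0.01505)^8 − 1] / 0.01505 = 11750 × 8.434326 = 99,103.3264

CHF 99,103.33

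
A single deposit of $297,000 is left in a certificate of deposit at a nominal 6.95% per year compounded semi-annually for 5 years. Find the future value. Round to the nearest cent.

Periodic rate i = 0.0695/2 = 0.03475; n = 5 × 2 = 10 periods.
FV = 297,000 × (1 + 0.03475)^10 = 417,936.9799

$417,936.98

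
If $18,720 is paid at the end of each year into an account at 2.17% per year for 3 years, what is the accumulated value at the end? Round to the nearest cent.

FV = 18720 × [(1+0.0217)^3 − 1] / 0.0217 = 18720 × 3.065571 = 57,387.4871

$57,387.49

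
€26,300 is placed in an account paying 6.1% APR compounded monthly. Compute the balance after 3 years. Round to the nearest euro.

i = 0.061/12 = 0.00508333 per month; n = 3·12 = 36.
FV = PV·(1+i)^n = 26,300 × 1.200258 = 31,566.7826

€31,567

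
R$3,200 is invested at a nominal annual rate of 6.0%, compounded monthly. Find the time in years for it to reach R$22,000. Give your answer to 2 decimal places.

32.21 years

Periodic rate i = 0.06/12 = 0.005.
n = ln(22000/3200) / ln(1+0.005) = ln(6.87500) / 0.004988 = 386.5415 months
= 386.5415/12 years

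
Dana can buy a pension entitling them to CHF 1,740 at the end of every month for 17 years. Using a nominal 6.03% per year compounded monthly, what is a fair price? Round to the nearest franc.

CHF 221,722

With 12 periods per year: i = 0.005025, n = 204.
Annuity factor a(204|0.005025) = 127.426329; PV = 1740 × 127.426329 = 221,721.8122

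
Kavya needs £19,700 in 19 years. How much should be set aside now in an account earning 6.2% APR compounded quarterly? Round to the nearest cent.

£6,120.57

With 4 periods per year: i = 0.0155, n = 76.
PV = FV·(1+i)^(−n) = 19,700 × 0.310689 = 6,120.5679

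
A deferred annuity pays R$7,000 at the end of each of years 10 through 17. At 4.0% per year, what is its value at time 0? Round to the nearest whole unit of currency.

PV at t=9 (ordinary 8-year annuity): 7000 × a(8|0.04) = 7000 × 6.732745 = 47,129.2141
PV₀ = 47,129.2141 / (1+0.04)^9 = 47,129.2141 / 1.423312 = 33,112.3607

R$33,112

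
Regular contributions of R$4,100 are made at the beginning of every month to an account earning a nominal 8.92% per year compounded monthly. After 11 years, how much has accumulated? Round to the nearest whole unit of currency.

i = 0.0892/12 = 0.00743333 per month; n = 11·12 = 132.
Accumulation factor s(132|0.00743333) × (1+i) = 224.706325; FV = 4100 × 224.706325 = 921,295.9334
(Beginning-of-period payments → annuity-due factor ×(1+i).)

R$921,296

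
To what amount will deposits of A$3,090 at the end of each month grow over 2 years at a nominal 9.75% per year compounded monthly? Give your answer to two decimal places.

With 12 periods per year: i = 0.008125, n = 24.
FV = 3090 × [(1+0.008125)^24 − 1] / 0.008125 = 3090 × 26.382005 = 81,520.3963

A$81,520.40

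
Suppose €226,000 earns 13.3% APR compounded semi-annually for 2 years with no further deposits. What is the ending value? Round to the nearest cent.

€292,382.84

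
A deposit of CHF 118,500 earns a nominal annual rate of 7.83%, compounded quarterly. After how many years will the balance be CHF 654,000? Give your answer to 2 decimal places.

22.03 years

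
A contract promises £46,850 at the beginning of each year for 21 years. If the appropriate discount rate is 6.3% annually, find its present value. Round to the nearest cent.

PV = PMT · [1 − (1+i)^(−n)] / i × (1+i) = 46850 · 12.195727 = 571,369.8266
Payments are at the start of each period, so multiply by (1+i).

£571,369.83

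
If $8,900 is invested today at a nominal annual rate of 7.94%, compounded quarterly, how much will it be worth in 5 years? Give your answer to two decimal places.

With 4 periods per year: i = 0.01985, n = 20.
FV = 8,900 × (1 + 0.01985)^20 = 13,186.0893

$13,186.09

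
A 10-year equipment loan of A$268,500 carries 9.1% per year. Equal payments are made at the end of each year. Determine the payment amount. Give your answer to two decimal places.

A$42,022.03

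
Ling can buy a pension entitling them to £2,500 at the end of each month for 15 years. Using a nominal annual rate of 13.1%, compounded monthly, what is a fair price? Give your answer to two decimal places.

Periodic rate i = 0.131/12 = 0.0109167; n = 15 × 12 = 180 periods.
PV = PMT · [1 − (1+i)^(−n)] / i = 2500 · 78.626907 = 196,567.2668

£196,567.27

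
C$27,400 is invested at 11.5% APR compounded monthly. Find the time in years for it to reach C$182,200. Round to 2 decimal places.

Periodic rate i = 0.115/12 = 0.00958333.
(1+i)^n = 182200/27400 = 6.64964, so n = ln 6.64964 / ln 1.00958 = 198.6392 months
= 198.6392/12 years

16.55 years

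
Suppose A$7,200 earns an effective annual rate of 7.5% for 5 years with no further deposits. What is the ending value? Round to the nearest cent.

7,200 × (1+0.075)^5 = 7,200 × 1.435629 = 10,336.5311

A$10,336.53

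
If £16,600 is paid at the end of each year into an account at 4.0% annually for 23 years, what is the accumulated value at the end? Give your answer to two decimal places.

£607,856.95

Accumulation factor s(23|0.04) = 36.617889; FV = 16600 × 36.617889 = 607,856.9504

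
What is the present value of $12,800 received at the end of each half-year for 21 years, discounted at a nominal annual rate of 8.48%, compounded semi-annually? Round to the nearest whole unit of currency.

Periodic rate i = 0.0848/2 = 0.0424; n = 21 × 2 = 42 periods.
Annuity factor a(42|0.0424) = 19.462134; PV = 12800 × 19.462134 = 249,115.3216

$249,115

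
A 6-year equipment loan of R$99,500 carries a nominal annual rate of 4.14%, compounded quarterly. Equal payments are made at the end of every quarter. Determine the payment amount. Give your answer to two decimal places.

R$4,703.35

i = 0.0414/4 = 0.01035 per quarter; n = 6·4 = 24.
PMT = 99500 / ( [1 − (1+0.01035)^(−24)] / 0.01035 ) = 99500 / 21.155134 = 4,703.3500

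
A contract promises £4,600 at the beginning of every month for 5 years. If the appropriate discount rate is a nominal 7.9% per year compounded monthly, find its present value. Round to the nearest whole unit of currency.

£228,898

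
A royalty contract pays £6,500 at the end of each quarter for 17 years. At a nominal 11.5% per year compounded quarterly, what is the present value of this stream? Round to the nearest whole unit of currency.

With 4 periods per year: i = 0.02875, n = 68.
PV = 6500 × [1 − (1+0.02875)^(−68)] / 0.02875 = 6500 × 29.720954 = 193,186.2042

£193,186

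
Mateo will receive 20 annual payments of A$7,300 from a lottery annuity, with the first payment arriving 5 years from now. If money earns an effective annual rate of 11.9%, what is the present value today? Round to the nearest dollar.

A$34,996

PV at t=4 (ordinary 20-year annuity): 7300 × a(20|0.119) = 7300 × 7.516509 = 54,870.5159
Discount back 4 years: 54,870.5159 × (1+0.119)^(−4) = 54,870.5159 × 0.637793 = 34,996.0233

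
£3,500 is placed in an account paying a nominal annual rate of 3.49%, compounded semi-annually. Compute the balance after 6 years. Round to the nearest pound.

With 2 periods per year: i = 0.01745, n = 12.
FV = 3,500 × (1 + 0.01745)^12 = 4,307.4967

£4,307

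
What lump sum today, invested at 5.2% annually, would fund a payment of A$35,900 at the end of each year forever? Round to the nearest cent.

A$690,384.62

PV = C/r = 35900/0.052 = 690,384.6154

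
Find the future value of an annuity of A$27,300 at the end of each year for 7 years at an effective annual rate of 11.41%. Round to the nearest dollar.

A$270,473

FV = PMT · [(1+i)^n − 1] / i = 27300 · 9.907446 = 270,473.2710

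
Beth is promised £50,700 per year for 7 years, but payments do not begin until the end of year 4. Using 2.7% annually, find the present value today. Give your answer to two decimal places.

Value one period before first payment (t=3): 50700 × [1 − (1+0.027)^(−7)] / 0.027 = 50700 × 6.301335 = 319,477.7084
Discount back 3 years: 319,477.7084 × (1+0.027)^(−3) = 319,477.7084 × 0.923185 = 294,936.9806

£294,936.98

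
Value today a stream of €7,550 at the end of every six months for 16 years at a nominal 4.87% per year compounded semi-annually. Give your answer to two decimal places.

€166,479.57

With 2 periods per year: i = 0.02435, n = 32.
Annuity factor a(32|0.02435) = 22.050274; PV = 7550 × 22.050274 = 166,479.5716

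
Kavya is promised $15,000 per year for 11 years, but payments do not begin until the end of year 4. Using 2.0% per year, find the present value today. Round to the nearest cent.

$138,335.48

PV at t=3 (ordinary 11-year annuity): 15000 × a(11|0.02) = 15000 × 9.786848 = 146,802.7207
PV₀ = 146,802.7207 / (1+0.02)^3 = 146,802.7207 / 1.061208 = 138,335.4825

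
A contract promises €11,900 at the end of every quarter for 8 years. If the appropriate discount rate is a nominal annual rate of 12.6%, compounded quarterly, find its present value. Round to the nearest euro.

€237,748

Periodic rate i = 0.126/4 = 0.0315; n = 8 × 4 = 32 periods.
PV = PMT · [1 − (1+i)^(−n)] / i = 11900 · 19.978808 = 237,747.8149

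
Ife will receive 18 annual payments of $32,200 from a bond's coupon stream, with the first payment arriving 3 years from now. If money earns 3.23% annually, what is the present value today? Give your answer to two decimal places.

$407,615.54

PV at t=2 (ordinary 18-year annuity): 32200 × a(18|0.0323) = 32200 × 13.489838 = 434,372.7700
PV₀ = 434,372.7700 / (1+0.0323)^2 = 434,372.7700 / 1.065643 = 407,615.5446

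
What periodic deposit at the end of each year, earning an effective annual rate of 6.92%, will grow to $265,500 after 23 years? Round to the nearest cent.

$5,020.28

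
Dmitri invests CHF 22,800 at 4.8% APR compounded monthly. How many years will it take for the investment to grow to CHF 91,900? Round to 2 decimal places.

Periodic rate i = 0.048/12 = 0.004.
n = ln(91900/22800) / ln(1+0.004) = ln(4.03070) / 0.003992 = 349.1816 months
= 349.1816/12 years

29.10 years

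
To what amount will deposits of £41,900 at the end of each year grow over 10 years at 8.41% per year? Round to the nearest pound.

£618,934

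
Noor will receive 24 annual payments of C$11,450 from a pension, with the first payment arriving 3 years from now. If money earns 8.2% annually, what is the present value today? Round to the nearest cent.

PV at t=2 (ordinary 24-year annuity): 11450 × a(24|0.082) = 11450 × 10.355486 = 118,570.3147
PV₀ = 118,570.3147 / (1+0.082)^2 = 118,570.3147 / 1.170724 = 101,279.4772

C$101,279.48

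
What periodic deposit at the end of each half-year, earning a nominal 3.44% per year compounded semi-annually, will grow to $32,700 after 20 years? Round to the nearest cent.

$575.02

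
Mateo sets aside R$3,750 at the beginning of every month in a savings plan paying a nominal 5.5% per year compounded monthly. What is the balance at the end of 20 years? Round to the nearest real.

R$1,641,090

Periodic rate i = 0.055/12 = 0.00458333; n = 20 × 12 = 240 periods.
Accumulation factor s(240|0.00458333) × (1+i) = 437.624021; FV = 3750 × 437.624021 = 1,641,090.0782
(Beginning-of-period payments → annuity-due factor ×(1+i).)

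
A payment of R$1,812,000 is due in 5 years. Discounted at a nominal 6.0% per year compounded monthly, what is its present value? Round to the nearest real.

i = 0.06/12 = 0.005 per month; n = 5·12 = 60.
PV = FV·(1+i)^(−n) = 1,812,000 × 0.741372 = 1,343,366.4196

R$1,343,366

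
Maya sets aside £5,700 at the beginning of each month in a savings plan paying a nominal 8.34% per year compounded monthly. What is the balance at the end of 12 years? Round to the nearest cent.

£1,413,065.19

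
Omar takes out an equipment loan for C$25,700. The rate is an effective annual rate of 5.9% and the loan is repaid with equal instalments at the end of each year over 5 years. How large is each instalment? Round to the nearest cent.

Annuity-PV factor = 4.223848; PMT = 25700 / 4.223848 = 6,084.4994

C$6,084.50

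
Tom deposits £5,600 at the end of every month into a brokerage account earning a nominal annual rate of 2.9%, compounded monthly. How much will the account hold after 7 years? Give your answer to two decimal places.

£520,852.11

i = 0.029/12 = 0.00241667 per month; n = 7·12 = 84.
Accumulation factor s(84|0.00241667) = 93.009305; FV = 5600 × 93.009305 = 520,852.1105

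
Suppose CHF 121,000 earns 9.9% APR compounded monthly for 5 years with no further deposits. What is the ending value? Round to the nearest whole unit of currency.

CHF 198,098

Periodic rate i = 0.099/12 = 0.00825; n = 5 × 12 = 60 periods.
121,000 × (1+0.00825)^60 = 121,000 × 1.637170 = 198,097.5987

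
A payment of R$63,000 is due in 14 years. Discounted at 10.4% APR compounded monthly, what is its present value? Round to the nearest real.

R$14,782

Periodic rate i = 0.104/12 = 0.00866667; n = 14 × 12 = 168 periods.
Discount factor = (1+0.00866667)^(−168) = 0.234634; PV = 63,000 × 0.234634 = 14,781.9648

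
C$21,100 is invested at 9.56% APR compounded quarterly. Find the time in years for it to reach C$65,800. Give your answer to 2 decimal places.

12.04 years

Periodic rate i = 0.0956/4 = 0.0239.
n = ln(65800/21100) / ln(1+0.0239) = ln(3.11848) / 0.023619 = 48.1542 quarters
= 48.1542/4 years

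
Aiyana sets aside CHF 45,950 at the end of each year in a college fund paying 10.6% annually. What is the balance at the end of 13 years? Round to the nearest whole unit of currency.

CHF 1,172,697

Accumulation factor s(13|0.106) = 25.521157; FV = 45950 × 25.521157 = 1,172,697.1534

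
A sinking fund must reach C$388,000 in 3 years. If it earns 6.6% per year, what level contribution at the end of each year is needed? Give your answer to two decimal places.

PMT = 388000 / ( [(1+0.066)^3 − 1] / 0.066 ) = 388000 / 3.202356 = 121,160.7954

C$121,160.80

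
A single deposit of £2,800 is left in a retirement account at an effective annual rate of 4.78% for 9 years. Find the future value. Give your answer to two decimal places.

FV = 2,800 × (1 + 0.0478)^9 = 4,262.4920

£4,262.49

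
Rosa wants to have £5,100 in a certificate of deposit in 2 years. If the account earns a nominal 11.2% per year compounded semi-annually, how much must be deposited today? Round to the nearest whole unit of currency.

With 2 periods per year: i = 0.056, n = 4.
PV = FV·(1+i)^(−n) = 5,100 × 0.804163 = 4,101.2336

£4,101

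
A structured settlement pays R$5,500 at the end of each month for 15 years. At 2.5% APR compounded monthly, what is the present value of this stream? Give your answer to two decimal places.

R$824,848.38

Periodic rate i = 0.025/12 = 0.00208333; n = 15 × 12 = 180 periods.
PV = 5500 × [1 − (1+0.00208333)^(−180)] / 0.00208333 = 5500 × 149.972433 = 824,848.3817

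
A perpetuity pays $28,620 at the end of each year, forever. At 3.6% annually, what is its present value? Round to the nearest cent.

$795,000.00

PV = PMT / i = 28620 / 0.036 = 795,000.0000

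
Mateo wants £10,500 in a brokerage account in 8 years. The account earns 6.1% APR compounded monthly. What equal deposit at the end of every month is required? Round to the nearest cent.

£85.12

Periodic rate i = 0.061/12 = 0.00508333; n = 8 × 12 = 96 periods.
FV-annuity factor = 123.352592; PMT = 10500 / 123.352592 = 85.1218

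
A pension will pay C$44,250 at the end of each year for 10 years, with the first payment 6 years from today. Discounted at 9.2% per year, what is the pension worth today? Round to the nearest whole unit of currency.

C$181,285

Value one period before first payment (t=5): 44250 × [1 − (1+0.092)^(−10)] / 0.092 = 44250 × 6.361546 = 281,498.3966
Discount back 5 years: 281,498.3966 × (1+0.092)^(−5) = 281,498.3966 × 0.644001 = 181,285.3601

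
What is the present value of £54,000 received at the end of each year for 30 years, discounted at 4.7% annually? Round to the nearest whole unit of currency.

£859,272

Annuity factor a(30|0.047) = 15.912436; PV = 54000 × 15.912436 = 859,271.5513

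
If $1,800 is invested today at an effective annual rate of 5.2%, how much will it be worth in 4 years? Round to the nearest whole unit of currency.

$2,205

1,800 × (1+0.052)^4 = 1,800 × 1.224794 = 2,204.6287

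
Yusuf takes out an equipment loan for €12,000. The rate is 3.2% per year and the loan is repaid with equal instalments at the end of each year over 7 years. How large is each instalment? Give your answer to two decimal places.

€1,940.62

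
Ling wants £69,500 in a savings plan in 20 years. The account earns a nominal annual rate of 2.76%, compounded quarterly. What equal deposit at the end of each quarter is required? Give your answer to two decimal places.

With 4 periods per year: i = 0.0069, n = 80.
FV-annuity factor = 106.294758; PMT = 69500 / 106.294758 = 653.8422

£653.84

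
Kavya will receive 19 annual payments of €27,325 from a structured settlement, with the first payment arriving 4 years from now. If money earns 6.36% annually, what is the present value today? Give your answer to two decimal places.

€246,424.85

PV at t=3 (ordinary 19-year annuity): 27325 × a(19|0.0636) = 27325 × 10.850739 = 296,496.4463
PV₀ = 296,496.4463 / (1+0.0636)^3 = 296,496.4463 / 1.203192 = 246,424.8532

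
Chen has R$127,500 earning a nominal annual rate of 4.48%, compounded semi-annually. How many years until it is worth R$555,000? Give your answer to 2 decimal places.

Periodic rate i = 0.0448/2 = 0.0224.
n = ln(555000/127500) / ln(1+0.0224) = ln(4.35294) / 0.022153 = 66.3957 half-years
= 66.3957/2 years

33.20 years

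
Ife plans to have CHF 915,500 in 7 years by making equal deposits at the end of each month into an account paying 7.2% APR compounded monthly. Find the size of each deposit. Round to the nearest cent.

CHF 8,414.03

i = 0.072/12 = 0.006 per month; n = 7·12 = 84.
FV-annuity factor = 108.806391; PMT = 915500 / 108.806391 = 8,414.0278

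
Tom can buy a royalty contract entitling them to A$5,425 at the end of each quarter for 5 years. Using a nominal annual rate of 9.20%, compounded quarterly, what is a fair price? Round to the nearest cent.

A$86,191.13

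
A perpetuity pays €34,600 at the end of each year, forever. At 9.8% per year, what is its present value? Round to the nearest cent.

€353,061.22

PV = PMT / i = 34600 / 0.098 = 353,061.2245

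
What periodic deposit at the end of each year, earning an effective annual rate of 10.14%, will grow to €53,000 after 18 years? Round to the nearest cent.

€1,146.21

FV-annuity factor = 46.239421; PMT = 53000 / 46.239421 = 1,146.2081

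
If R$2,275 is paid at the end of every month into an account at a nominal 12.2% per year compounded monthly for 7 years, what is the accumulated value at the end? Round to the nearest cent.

R$299,610.13

With 12 periods per year: i = 0.0101667, n = 84.
FV = 2275 × [(1+0.0101667)^84 − 1] / 0.0101667 = 2275 × 131.696762 = 299,610.1326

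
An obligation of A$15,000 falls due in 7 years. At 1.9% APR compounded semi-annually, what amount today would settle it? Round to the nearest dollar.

A$13,140

With 2 periods per year: i = 0.0095, n = 14.
Discount factor = (1+0.0095)^(−14) = 0.876015; PV = 15,000 × 0.876015 = 13,140.2229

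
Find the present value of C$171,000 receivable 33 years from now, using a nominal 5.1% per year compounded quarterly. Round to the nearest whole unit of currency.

Periodic rate i = 0.051/4 = 0.01275; n = 33 × 4 = 132 periods.
PV = FV·(1+i)^(−n) = 171,000 × 0.187803 = 32,114.3300

C$32,114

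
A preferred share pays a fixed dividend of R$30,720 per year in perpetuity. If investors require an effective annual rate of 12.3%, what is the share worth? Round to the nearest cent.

PV = PMT / i = 30720 / 0.123 = 249,756.0976

R$249,756.10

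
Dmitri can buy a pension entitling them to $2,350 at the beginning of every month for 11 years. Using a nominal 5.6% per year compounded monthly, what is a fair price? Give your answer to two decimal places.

i = 0.056/12 = 0.00466667 per month; n = 11·12 = 132.
PV = 2350 × [1 − (1+0.00466667)^(−132)] / 0.00466667 × (1+i) = 2350 × 98.843059 = 232,281.1875
Payments are at the start of each period, so multiply by (1+i).

$232,281.19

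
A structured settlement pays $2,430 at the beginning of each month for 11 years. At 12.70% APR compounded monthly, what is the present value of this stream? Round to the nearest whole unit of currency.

With 12 periods per year: i = 0.0105833, n = 132.
PV = 2430 × [1 − (1+0.0105833)^(−132)] / 0.0105833 × (1+i) = 2430 × 71.696334 = 174,222.0927
(annuity-due: payments at period start, so ×(1+i).)

$174,222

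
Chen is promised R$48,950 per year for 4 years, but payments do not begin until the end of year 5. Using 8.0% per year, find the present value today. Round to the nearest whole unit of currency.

R$119,169

PV at t=4 (ordinary 4-year annuity): 48950 × a(4|0.08) = 48950 × 3.312127 = 162,128.6088
PV₀ = 162,128.6088 / (1+0.08)^4 = 162,128.6088 / 1.360489 = 119,169.3675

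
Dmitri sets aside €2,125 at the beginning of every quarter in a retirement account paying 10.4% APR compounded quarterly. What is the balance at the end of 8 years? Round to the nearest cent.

€106,799.36

With 4 periods per year: i = 0.026, n = 32.
Accumulation factor s(32|0.026) × (1+i) = 50.258522; FV = 2125 × 50.258522 = 106,799.3593
(Beginning-of-period payments → annuity-due factor ×(1+i).)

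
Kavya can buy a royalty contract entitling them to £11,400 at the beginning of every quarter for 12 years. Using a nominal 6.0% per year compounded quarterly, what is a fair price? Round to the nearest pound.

£393,906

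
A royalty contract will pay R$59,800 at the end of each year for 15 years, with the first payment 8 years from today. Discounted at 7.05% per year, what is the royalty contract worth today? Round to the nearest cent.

R$337,010.19

Value one period before first payment (t=7): 59800 × [1 − (1+0.0705)^(−15)] / 0.0705 = 59800 × 9.079220 = 542,937.3625
PV₀ = 542,937.3625 / (1+0.0705)^7 = 542,937.3625 / 1.611041 = 337,010.1860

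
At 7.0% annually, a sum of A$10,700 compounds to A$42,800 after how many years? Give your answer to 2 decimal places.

20.49 years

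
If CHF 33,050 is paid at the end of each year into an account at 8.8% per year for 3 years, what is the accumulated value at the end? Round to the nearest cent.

CHF 108,131.14

Accumulation factor s(3|0.088) = 3.271744; FV = 33050 × 3.271744 = 108,131.1392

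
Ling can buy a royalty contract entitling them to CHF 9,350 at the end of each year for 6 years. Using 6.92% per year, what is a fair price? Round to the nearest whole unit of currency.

CHF 44,677

PV = PMT · [1 − (1+i)^(−n)] / i = 9350 · 4.778334 = 44,677.4265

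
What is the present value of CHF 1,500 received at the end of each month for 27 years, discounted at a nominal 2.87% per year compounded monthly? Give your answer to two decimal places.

CHF 337,938.19

i = 0.0287/12 = 0.00239167 per month; n = 27·12 = 324.
Annuity factor a(324|0.00239167) = 225.292129; PV = 1500 × 225.292129 = 337,938.1929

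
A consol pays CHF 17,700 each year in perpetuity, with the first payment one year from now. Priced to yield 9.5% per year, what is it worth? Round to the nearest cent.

PV = PMT / i = 17700 / 0.095 = 186,315.7895

CHF 186,315.79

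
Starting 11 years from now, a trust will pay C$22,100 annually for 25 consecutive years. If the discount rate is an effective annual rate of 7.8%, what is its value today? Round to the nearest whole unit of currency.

C$113,246

PV at t=10 (ordinary 25-year annuity): 22100 × a(25|0.078) = 22100 × 10.859699 = 239,999.3462
Discount back 10 years: 239,999.3462 × (1+0.078)^(−10) = 239,999.3462 × 0.471859 = 113,245.8902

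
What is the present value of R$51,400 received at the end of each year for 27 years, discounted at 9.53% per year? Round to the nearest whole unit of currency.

PV = PMT · [1 − (1+i)^(−n)] / i = 51400 · 9.594688 = 493,166.9854

R$493,167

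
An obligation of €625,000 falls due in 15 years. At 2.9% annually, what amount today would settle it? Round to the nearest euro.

€407,052

PV = 625,000 / (1 + 0.029)^15 = 625,000 / 1.535432 = 407,051.5341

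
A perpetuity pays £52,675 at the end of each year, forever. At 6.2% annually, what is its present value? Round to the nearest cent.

£849,596.77

PV = PMT / i = 52675 / 0.062 = 849,596.7742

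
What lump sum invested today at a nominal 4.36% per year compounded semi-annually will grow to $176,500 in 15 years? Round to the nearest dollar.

$92,420

With 2 periods per year: i = 0.0218, n = 30.
PV = 176,500 / (1 + 0.0218)^30 = 176,500 / 1.909752 = 92,420.3820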